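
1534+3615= 5149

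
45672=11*4152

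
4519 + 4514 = 9033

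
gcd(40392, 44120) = 8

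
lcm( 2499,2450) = 124950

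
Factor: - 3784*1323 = - 2^3*3^3*7^2*11^1*43^1 = - 5006232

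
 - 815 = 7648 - 8463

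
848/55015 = 848/55015 = 0.02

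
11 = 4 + 7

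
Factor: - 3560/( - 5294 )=1780/2647 = 2^2*5^1*89^1*2647^( - 1)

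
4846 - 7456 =-2610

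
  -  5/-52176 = 5/52176 =0.00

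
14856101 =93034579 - 78178478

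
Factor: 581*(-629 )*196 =-71628004  =  - 2^2*7^3*17^1*  37^1*83^1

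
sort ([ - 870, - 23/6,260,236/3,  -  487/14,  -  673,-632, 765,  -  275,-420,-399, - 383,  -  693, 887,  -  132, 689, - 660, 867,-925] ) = [ - 925, - 870,-693, - 673, - 660, - 632,-420,-399, - 383, - 275, - 132, - 487/14, - 23/6, 236/3, 260,  689, 765,867, 887]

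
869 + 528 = 1397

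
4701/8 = 587 + 5/8 = 587.62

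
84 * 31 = 2604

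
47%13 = 8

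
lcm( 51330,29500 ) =2566500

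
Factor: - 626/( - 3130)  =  5^( - 1) = 1/5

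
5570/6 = 928 + 1/3 =928.33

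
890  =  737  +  153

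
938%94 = 92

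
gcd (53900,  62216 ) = 308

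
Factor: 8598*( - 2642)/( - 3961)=2^2*3^1*17^(-1)*233^( - 1 )*1321^1*1433^1 = 22715916/3961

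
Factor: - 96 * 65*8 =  - 2^8*3^1 * 5^1*13^1 = - 49920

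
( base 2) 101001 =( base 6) 105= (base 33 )18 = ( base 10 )41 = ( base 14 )2D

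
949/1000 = 949/1000 = 0.95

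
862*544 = 468928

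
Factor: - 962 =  - 2^1*13^1*37^1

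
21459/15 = 1430 + 3/5 = 1430.60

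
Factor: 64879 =64879^1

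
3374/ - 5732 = -1687/2866 = - 0.59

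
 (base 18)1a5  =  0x1fd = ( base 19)17F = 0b111111101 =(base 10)509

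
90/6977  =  90/6977 = 0.01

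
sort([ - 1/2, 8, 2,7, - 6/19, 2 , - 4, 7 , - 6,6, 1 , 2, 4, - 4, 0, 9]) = [ - 6,-4,-4,-1/2, - 6/19, 0, 1,  2, 2, 2,4, 6, 7,7 , 8,9]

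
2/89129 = 2/89129 = 0.00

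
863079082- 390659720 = 472419362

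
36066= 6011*6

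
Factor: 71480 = 2^3 *5^1*1787^1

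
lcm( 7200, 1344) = 100800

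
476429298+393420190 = 869849488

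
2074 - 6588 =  - 4514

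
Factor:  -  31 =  - 31^1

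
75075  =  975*77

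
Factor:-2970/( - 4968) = 2^( - 2 ) * 5^1*11^1*23^( - 1) = 55/92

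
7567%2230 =877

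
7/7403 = 7/7403 = 0.00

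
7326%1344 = 606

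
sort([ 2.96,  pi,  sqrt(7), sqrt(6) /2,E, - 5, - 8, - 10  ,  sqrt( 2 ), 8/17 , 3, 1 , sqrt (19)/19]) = [ - 10, - 8, - 5,sqrt(19) /19, 8/17,1 , sqrt( 6) /2,sqrt ( 2 ),sqrt( 7 ),E, 2.96,  3,pi]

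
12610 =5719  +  6891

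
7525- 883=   6642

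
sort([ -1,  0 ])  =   [ - 1, 0] 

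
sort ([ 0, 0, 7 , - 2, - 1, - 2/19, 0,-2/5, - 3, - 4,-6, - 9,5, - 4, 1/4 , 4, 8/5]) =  [-9, - 6 , - 4, - 4, -3, - 2, - 1,-2/5,  -  2/19, 0, 0, 0, 1/4, 8/5,  4,5, 7 ] 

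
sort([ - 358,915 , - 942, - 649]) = [ - 942 , - 649, - 358, 915 ]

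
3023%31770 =3023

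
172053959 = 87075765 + 84978194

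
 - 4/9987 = -4/9987=-0.00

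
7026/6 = 1171 = 1171.00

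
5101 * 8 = 40808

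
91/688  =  91/688=0.13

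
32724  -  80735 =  - 48011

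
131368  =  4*32842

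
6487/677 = 9+ 394/677 = 9.58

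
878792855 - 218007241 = 660785614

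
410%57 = 11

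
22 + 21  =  43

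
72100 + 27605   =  99705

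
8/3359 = 8/3359 = 0.00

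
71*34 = 2414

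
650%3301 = 650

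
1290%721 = 569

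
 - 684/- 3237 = 228/1079 = 0.21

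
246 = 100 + 146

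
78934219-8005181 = 70929038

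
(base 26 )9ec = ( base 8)14474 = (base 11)4943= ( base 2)1100100111100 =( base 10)6460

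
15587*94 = 1465178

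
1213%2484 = 1213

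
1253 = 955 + 298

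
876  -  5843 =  - 4967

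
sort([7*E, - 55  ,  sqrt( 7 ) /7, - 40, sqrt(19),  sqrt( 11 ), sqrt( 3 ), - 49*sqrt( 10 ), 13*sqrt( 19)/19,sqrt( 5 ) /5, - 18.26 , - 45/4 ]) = [ - 49*sqrt( 10),  -  55,-40, - 18.26, - 45/4,  sqrt(7)/7 , sqrt(5)/5, sqrt(3), 13*sqrt ( 19 )/19, sqrt (11 ), sqrt (19),7*E ] 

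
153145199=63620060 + 89525139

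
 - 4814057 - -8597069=3783012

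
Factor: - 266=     -  2^1*7^1*19^1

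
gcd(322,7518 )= 14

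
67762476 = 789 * 85884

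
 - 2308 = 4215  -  6523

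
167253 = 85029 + 82224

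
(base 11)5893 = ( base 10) 7725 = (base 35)6ap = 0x1E2D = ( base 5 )221400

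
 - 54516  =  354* ( - 154)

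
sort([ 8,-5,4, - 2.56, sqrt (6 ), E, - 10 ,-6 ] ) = [  -  10, - 6,-5, - 2.56,  sqrt(6), E,4, 8 ] 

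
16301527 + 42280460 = 58581987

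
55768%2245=1888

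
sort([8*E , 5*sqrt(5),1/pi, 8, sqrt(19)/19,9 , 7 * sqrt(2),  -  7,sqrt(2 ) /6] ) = [ - 7 , sqrt(19) /19,sqrt(2)/6,  1/pi , 8 , 9, 7*sqrt(2), 5 * sqrt( 5),8*E]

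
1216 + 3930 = 5146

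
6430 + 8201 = 14631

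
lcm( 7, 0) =0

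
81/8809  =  81/8809 = 0.01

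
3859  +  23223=27082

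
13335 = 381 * 35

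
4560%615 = 255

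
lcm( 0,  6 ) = 0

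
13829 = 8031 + 5798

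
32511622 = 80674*403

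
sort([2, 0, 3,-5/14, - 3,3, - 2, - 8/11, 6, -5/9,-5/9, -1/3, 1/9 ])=[ -3, - 2, - 8/11 , - 5/9, - 5/9 , - 5/14, - 1/3, 0,  1/9, 2,  3,3, 6 ]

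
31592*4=126368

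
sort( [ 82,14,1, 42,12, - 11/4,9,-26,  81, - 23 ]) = [ - 26, - 23, - 11/4 , 1,  9, 12, 14,42 , 81, 82 ]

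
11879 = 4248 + 7631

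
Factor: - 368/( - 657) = 2^4*3^( - 2)*23^1*73^ (- 1) 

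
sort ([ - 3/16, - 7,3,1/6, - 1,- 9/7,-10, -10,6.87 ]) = [- 10 , - 10, - 7, - 9/7,-1,-3/16 , 1/6, 3,  6.87]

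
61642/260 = 30821/130 = 237.08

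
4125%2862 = 1263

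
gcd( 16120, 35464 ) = 3224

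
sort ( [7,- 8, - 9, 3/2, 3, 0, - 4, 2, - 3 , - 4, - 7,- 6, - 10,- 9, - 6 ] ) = [ - 10, - 9, - 9, - 8,  -  7, - 6, - 6, - 4,-4, - 3, 0, 3/2,2,3, 7]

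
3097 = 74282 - 71185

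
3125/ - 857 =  - 4+303/857 = - 3.65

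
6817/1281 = 6817/1281 =5.32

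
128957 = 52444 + 76513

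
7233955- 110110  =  7123845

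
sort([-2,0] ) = [ - 2, 0 ] 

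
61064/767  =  79 + 471/767 = 79.61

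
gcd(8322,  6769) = 1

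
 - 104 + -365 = - 469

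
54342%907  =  829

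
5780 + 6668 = 12448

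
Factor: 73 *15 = 3^1*5^1 * 73^1 = 1095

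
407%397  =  10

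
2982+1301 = 4283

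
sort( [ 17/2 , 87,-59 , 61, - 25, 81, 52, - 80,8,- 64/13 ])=[ - 80 ,-59, - 25, - 64/13,8 , 17/2, 52,61 , 81,87]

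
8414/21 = 400 + 2/3 = 400.67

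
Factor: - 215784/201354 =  - 2^2*3^5*907^ ( - 1)  =  - 972/907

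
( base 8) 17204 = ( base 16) 1E84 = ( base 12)4630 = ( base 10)7812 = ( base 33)75o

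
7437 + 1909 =9346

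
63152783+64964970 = 128117753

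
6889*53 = 365117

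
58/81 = 58/81 = 0.72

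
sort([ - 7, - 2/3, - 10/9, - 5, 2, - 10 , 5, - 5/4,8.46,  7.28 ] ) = [ - 10,- 7, - 5, - 5/4, - 10/9, - 2/3,2, 5 , 7.28,8.46] 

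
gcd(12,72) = 12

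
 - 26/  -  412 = 13/206 = 0.06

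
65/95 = 13/19 = 0.68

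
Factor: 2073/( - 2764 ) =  - 2^(-2 )*3^1 = -  3/4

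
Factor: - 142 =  - 2^1*71^1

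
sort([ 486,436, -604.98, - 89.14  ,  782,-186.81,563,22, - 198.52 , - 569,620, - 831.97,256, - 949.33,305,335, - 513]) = [ - 949.33, - 831.97 , - 604.98, - 569, - 513, - 198.52, - 186.81, - 89.14,22,256, 305,335,436,486,563, 620,  782]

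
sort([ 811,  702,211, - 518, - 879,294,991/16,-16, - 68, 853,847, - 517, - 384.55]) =[  -  879, - 518,  -  517, - 384.55,- 68, - 16,991/16  ,  211,294, 702,811,847,853] 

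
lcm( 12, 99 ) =396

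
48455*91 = 4409405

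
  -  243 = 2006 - 2249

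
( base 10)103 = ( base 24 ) 47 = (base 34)31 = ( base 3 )10211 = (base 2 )1100111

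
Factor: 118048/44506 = 496/187=2^4*11^(-1)  *  17^(-1)*31^1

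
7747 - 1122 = 6625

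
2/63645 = 2/63645 = 0.00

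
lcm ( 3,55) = 165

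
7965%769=275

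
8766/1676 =5 + 193/838 = 5.23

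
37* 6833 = 252821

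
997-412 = 585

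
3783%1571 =641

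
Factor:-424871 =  -37^1  *  11483^1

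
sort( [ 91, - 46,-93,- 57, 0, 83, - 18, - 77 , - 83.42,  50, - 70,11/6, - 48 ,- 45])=[-93,- 83.42, - 77 , - 70, - 57 , - 48,  -  46, - 45,-18, 0 , 11/6 , 50,83 , 91 ]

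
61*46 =2806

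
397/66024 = 397/66024= 0.01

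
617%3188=617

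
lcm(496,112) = 3472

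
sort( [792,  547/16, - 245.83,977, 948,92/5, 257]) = [ - 245.83 , 92/5, 547/16,  257,  792,948, 977]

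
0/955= 0 = 0.00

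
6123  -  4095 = 2028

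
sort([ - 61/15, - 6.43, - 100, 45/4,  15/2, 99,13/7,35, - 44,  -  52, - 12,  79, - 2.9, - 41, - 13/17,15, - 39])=[-100, - 52,-44,-41, - 39, - 12, - 6.43, -61/15,-2.9,-13/17, 13/7,15/2,45/4,15,35,79,99 ] 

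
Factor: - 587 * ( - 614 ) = 2^1*307^1*587^1  =  360418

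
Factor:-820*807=-661740 =- 2^2*3^1*5^1*41^1*269^1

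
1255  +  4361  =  5616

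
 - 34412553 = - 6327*5439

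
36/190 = 18/95 = 0.19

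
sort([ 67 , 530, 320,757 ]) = [ 67, 320, 530, 757 ]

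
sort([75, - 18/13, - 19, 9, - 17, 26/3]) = [ - 19,  -  17,-18/13 , 26/3,9, 75 ]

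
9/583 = 9/583 = 0.02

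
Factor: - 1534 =  -  2^1*13^1*59^1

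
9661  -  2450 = 7211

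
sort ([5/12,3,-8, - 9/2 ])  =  [-8, - 9/2,5/12,3]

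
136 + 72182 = 72318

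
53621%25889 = 1843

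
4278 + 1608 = 5886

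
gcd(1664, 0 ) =1664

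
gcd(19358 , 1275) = 1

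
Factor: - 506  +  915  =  409^1  =  409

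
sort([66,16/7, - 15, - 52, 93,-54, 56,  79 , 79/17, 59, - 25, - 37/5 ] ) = [ - 54,-52, - 25, - 15, - 37/5, 16/7,79/17, 56,59, 66,  79,  93 ] 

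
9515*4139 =39382585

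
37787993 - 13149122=24638871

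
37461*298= 11163378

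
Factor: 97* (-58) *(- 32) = 2^6*29^1*97^1 = 180032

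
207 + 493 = 700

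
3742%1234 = 40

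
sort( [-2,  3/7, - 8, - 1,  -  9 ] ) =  [- 9, - 8, - 2, - 1, 3/7]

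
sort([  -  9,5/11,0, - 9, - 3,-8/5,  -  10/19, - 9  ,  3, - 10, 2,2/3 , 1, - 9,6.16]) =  [  -  10, - 9, - 9, -9,  -  9, - 3,  -  8/5, - 10/19,0,  5/11, 2/3,1,2,3,6.16]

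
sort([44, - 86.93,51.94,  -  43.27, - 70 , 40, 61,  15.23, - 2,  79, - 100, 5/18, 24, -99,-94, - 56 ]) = [ - 100,  -  99,  -  94, - 86.93,- 70, - 56, - 43.27, - 2,5/18, 15.23,  24 , 40 , 44, 51.94,61, 79] 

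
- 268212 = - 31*8652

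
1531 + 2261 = 3792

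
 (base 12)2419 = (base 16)FD5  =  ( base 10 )4053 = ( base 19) B46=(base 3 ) 12120010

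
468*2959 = 1384812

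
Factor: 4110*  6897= 28346670= 2^1*3^2*5^1*11^2*19^1 *137^1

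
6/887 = 6/887 = 0.01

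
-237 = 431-668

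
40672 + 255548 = 296220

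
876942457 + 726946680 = 1603889137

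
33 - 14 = 19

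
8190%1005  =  150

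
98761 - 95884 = 2877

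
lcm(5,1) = 5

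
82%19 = 6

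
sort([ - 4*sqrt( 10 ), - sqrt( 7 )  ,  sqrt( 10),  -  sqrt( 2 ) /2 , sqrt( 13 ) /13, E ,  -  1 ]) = [-4*sqrt( 10 ), - sqrt( 7 ), - 1, - sqrt( 2 ) /2,  sqrt( 13) /13,  E,sqrt(10 )]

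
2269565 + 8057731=10327296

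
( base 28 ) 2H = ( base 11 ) 67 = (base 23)34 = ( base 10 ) 73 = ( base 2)1001001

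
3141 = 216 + 2925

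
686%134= 16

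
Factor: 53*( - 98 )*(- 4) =2^3*7^2 *53^1=20776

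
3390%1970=1420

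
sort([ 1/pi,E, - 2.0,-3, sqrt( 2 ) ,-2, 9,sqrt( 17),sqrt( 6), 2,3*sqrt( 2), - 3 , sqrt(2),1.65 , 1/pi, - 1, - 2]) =[ - 3,  -  3 , - 2.0,-2, - 2, - 1,1/pi,1/pi, sqrt( 2) , sqrt( 2),1.65,2,sqrt( 6 ), E,sqrt( 17 ),  3 * sqrt( 2 ),9] 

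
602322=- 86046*( - 7) 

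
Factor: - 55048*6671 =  - 367225208= - 2^3*7^2*953^1 * 983^1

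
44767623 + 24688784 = 69456407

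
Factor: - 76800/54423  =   - 2^10*3^( - 1 )*5^2*6047^( - 1) = - 25600/18141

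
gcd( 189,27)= 27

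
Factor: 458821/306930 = 583/390 =2^( -1)*3^( - 1 )*5^( -1)*11^1*13^( - 1)*53^1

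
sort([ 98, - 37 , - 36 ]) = [ - 37,- 36, 98 ] 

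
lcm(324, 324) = 324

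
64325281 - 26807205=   37518076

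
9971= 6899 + 3072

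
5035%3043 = 1992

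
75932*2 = 151864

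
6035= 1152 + 4883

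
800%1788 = 800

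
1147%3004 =1147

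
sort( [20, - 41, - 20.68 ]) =[-41,  -  20.68,20] 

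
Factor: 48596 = 2^2*12149^1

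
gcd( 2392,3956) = 92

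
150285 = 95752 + 54533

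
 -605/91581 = -605/91581 =-0.01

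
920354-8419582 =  -7499228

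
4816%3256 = 1560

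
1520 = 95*16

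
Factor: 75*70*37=2^1*  3^1*5^3*7^1 * 37^1 = 194250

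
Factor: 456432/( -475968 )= - 257/268=- 2^ ( - 2)*67^( - 1)*257^1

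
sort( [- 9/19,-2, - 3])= [ - 3 , - 2, - 9/19 ] 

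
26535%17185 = 9350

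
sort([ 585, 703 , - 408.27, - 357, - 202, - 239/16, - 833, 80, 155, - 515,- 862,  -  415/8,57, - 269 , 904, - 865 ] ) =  [ - 865 , - 862, - 833, - 515, - 408.27, - 357 ,-269 , - 202, - 415/8, - 239/16,57, 80, 155, 585,703  ,  904]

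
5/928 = 5/928 =0.01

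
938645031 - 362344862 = 576300169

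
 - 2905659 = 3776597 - 6682256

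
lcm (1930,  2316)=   11580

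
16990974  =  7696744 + 9294230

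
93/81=31/27 =1.15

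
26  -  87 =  - 61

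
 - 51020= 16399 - 67419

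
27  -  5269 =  - 5242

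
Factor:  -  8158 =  - 2^1*4079^1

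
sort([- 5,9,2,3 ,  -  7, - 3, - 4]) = [ - 7,-5, - 4 ,-3,2,3,9 ] 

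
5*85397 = 426985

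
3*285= 855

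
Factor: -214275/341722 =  - 2^( - 1)*3^1*5^2* 61^( - 1)*2801^( - 1)*  2857^1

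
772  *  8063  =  6224636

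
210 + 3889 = 4099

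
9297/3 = 3099 = 3099.00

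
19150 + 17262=36412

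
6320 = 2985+3335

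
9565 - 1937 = 7628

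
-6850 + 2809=-4041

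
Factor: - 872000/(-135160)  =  2^3*5^2 * 31^(  -  1) = 200/31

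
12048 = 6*2008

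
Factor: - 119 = - 7^1*17^1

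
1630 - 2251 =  - 621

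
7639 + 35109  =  42748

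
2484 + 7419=9903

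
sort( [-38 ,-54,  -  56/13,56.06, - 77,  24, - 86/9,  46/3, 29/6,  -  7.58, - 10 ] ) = [ - 77 , - 54, - 38,-10, - 86/9, - 7.58, - 56/13, 29/6 , 46/3, 24,56.06] 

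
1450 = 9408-7958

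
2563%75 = 13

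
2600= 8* 325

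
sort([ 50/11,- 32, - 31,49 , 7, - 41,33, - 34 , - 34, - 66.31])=[ - 66.31,  -  41,-34  , - 34, - 32, - 31, 50/11,7,  33,49 ]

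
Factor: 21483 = 3^2 * 7^1 * 11^1 *31^1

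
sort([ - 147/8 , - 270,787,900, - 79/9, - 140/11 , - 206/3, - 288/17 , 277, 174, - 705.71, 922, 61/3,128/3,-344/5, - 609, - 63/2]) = [ - 705.71 , - 609, - 270, - 344/5,-206/3, - 63/2, - 147/8, - 288/17 , - 140/11, - 79/9,61/3, 128/3, 174, 277,787, 900, 922 ]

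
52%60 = 52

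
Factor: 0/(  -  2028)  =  0^1 = 0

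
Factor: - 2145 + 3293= 2^2*7^1*41^1  =  1148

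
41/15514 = 41/15514 = 0.00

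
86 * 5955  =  512130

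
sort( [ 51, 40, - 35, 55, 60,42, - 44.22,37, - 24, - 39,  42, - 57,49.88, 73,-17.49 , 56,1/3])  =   [ - 57,-44.22, - 39,-35, - 24, - 17.49,1/3,  37,40,  42, 42, 49.88, 51,55,56, 60,73]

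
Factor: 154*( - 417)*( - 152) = 2^4*3^1*7^1*11^1*19^1*139^1 = 9761136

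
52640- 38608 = 14032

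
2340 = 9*260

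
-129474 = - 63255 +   -  66219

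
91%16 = 11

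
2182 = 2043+139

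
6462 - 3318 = 3144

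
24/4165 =24/4165= 0.01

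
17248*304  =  5243392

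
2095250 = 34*61625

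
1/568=1/568 =0.00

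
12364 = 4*3091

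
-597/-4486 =597/4486 =0.13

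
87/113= 87/113=0.77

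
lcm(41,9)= 369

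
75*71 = 5325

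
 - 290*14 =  - 4060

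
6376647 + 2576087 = 8952734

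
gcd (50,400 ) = 50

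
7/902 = 7/902 = 0.01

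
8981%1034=709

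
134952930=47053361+87899569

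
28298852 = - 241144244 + 269443096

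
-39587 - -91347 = 51760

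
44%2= 0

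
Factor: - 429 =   -  3^1*11^1 *13^1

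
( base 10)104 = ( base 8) 150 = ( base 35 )2Y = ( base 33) 35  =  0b1101000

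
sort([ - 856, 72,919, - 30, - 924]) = [ - 924, - 856, - 30,  72, 919]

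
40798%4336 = 1774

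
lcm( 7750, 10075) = 100750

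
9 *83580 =752220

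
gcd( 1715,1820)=35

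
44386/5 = 44386/5 = 8877.20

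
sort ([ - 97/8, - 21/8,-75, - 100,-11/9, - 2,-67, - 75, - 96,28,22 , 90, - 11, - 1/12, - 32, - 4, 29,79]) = [  -  100, - 96, - 75, - 75,-67,-32, - 97/8, - 11, - 4, - 21/8, - 2 , - 11/9 , - 1/12, 22,28,29,79,90 ]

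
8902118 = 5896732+3005386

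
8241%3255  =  1731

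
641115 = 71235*9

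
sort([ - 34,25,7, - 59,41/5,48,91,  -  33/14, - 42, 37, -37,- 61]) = [ - 61, - 59 , - 42, - 37,  -  34, - 33/14, 7,41/5, 25,37,  48, 91 ] 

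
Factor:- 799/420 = -2^( - 2 )*3^( - 1) * 5^ ( - 1 )*7^( - 1 ) * 17^1*47^1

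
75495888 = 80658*936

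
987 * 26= 25662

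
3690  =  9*410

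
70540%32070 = 6400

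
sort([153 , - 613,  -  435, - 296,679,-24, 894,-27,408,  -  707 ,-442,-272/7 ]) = [ - 707,- 613,-442, - 435,-296, - 272/7,-27, - 24,  153, 408, 679 , 894] 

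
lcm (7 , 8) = 56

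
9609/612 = 15+143/204 = 15.70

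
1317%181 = 50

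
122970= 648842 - 525872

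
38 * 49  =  1862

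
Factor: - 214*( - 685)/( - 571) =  - 2^1*5^1 * 107^1*137^1*571^( - 1) = -146590/571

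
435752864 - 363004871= 72747993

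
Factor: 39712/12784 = 146/47 = 2^1*47^( - 1 )*73^1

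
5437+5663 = 11100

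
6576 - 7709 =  - 1133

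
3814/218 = 1907/109 = 17.50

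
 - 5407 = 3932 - 9339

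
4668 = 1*4668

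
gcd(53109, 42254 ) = 1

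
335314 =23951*14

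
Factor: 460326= 2^1*3^1*17^1  *  4513^1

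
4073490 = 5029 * 810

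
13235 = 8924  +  4311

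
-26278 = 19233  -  45511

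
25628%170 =128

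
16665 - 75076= - 58411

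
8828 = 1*8828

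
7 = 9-2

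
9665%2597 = 1874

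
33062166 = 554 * 59679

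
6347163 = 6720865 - 373702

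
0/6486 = 0=0.00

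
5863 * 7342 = 43046146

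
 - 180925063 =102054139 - 282979202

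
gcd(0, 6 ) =6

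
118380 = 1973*60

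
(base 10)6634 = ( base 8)14752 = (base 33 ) 631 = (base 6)50414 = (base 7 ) 25225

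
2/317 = 2/317 = 0.01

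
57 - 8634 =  - 8577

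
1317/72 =439/24 = 18.29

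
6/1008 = 1/168 = 0.01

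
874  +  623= 1497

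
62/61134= 31/30567= 0.00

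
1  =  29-28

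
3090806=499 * 6194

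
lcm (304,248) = 9424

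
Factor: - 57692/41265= -2^2 *3^( - 2 )* 5^( - 1 )*7^( - 1 )* 131^( - 1 )*14423^1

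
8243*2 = 16486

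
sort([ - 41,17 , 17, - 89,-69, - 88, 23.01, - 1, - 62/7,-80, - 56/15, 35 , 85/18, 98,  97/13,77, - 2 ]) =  [ - 89, - 88, - 80,-69,  -  41,-62/7, - 56/15, - 2, -1, 85/18, 97/13, 17, 17,23.01, 35,77, 98]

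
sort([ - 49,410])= [ - 49, 410 ] 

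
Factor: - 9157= - 9157^1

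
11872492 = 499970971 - 488098479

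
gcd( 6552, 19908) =252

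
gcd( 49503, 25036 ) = 569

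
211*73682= 15546902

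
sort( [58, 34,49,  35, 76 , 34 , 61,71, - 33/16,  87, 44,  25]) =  [ - 33/16,  25,34,  34, 35,  44,  49, 58,61,71,  76 , 87]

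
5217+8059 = 13276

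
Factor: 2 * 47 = 94 = 2^1*47^1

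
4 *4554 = 18216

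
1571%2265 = 1571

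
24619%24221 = 398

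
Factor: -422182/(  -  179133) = 502/213= 2^1*3^( - 1)*71^(-1) * 251^1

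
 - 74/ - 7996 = 37/3998 = 0.01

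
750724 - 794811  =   - 44087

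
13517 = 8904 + 4613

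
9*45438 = 408942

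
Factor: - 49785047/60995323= - 13^1*29^( - 1 ) * 947^( - 1 )*1289^1*2221^( - 1 )*2971^1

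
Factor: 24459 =3^1*31^1* 263^1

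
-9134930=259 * ( - 35270)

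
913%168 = 73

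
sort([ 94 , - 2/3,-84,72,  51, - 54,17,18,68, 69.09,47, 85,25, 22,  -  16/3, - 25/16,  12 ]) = [  -  84, - 54, - 16/3, - 25/16, - 2/3,12,17,18 , 22,25,47,  51, 68,69.09,72,85, 94] 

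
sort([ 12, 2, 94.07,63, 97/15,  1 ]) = [1, 2, 97/15,  12,  63, 94.07 ]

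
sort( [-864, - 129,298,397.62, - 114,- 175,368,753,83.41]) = [ - 864,-175, -129,-114,83.41 , 298,368,397.62,  753]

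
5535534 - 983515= 4552019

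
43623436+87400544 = 131023980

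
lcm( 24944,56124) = 224496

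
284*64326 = 18268584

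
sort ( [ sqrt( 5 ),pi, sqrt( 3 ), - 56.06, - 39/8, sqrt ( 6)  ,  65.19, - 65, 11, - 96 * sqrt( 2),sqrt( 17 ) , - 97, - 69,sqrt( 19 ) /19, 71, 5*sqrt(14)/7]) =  [ - 96*sqrt(2 ) , - 97, - 69, - 65, - 56.06, - 39/8, sqrt(19 )/19, sqrt(3),sqrt (5), sqrt( 6 ), 5*sqrt( 14)/7,pi, sqrt(17 ), 11, 65.19, 71] 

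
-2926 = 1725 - 4651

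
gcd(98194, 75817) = 1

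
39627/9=4403 = 4403.00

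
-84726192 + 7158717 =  - 77567475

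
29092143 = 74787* 389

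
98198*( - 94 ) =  - 9230612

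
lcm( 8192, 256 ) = 8192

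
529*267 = 141243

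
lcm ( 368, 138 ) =1104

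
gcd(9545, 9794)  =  83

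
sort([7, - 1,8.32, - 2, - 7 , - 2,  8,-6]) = [-7,-6, - 2,-2,  -  1 , 7 , 8,8.32 ]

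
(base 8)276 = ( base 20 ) 9A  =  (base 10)190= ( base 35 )5f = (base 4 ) 2332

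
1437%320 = 157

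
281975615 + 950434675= 1232410290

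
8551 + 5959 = 14510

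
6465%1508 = 433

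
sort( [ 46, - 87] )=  [ - 87,46 ] 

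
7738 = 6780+958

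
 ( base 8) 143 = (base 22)4B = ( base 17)5e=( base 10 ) 99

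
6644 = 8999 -2355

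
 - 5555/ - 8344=5555/8344 =0.67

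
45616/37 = 1232 + 32/37 = 1232.86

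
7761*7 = 54327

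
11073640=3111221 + 7962419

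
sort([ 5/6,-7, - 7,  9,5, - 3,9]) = [ - 7, - 7,-3,5/6,5, 9,  9 ] 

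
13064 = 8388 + 4676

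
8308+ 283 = 8591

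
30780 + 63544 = 94324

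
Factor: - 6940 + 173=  - 67^1*101^1  =  - 6767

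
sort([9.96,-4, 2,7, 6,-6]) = [ - 6, - 4,2,6 , 7, 9.96 ] 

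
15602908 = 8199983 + 7402925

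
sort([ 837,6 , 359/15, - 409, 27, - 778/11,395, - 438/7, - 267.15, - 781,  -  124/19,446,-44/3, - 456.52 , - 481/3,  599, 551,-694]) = [ -781, - 694, - 456.52, - 409,-267.15,-481/3, - 778/11, - 438/7,  -  44/3, - 124/19,6,  359/15,27,395,446,551,599,837]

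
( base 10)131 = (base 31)47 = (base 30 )4b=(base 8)203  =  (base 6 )335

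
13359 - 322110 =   -  308751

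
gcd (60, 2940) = 60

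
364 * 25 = 9100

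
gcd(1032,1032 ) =1032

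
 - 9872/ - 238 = 4936/119  =  41.48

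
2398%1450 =948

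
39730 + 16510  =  56240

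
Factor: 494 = 2^1 * 13^1 * 19^1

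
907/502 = 1+405/502 = 1.81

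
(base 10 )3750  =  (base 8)7246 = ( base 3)12010220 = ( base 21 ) 8ac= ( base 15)11A0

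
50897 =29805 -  - 21092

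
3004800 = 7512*400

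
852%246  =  114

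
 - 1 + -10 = - 11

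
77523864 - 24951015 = 52572849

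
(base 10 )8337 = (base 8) 20221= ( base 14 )3077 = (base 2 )10000010010001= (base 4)2002101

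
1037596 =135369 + 902227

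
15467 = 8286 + 7181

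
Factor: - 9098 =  - 2^1*4549^1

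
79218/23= 3444 + 6/23 = 3444.26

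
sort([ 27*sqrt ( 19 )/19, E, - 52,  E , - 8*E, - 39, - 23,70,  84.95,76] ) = [ - 52,-39, - 23, -8*E, E, E,27* sqrt( 19 ) /19,70,  76, 84.95 ] 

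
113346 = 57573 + 55773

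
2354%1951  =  403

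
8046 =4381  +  3665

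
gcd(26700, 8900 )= 8900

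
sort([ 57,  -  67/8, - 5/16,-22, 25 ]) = [-22, - 67/8, - 5/16, 25, 57]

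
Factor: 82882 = 2^1*29^1*1429^1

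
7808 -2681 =5127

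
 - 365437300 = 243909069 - 609346369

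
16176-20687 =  - 4511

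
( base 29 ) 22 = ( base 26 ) 28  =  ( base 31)1t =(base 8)74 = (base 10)60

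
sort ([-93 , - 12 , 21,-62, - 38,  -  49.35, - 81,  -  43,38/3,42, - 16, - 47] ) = [ - 93, - 81, - 62, - 49.35,  -  47, - 43, - 38, - 16, - 12, 38/3, 21,42]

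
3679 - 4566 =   -  887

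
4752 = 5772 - 1020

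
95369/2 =47684 + 1/2 = 47684.50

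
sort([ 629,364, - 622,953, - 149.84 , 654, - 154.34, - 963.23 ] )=[-963.23,  -  622,  -  154.34 ,-149.84, 364,629, 654,  953]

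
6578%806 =130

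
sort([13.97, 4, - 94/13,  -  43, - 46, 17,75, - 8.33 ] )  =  [ - 46, - 43,- 8.33, - 94/13, 4, 13.97,17, 75 ] 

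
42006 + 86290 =128296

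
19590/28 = 9795/14 = 699.64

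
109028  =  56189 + 52839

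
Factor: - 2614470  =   - 2^1*3^1*5^1*87149^1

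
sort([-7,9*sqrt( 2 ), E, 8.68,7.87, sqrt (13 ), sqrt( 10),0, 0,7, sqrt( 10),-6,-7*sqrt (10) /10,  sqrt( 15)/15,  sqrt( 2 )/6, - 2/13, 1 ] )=[ - 7, - 6,-7*sqrt( 10)/10, - 2/13,0, 0,sqrt( 2)/6, sqrt (15)/15, 1,  E, sqrt(10), sqrt(10 ), sqrt( 13),7, 7.87, 8.68,  9* sqrt(2)] 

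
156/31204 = 39/7801  =  0.00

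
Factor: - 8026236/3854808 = -2^( - 1)*3^1* 37^( - 1)*1447^(  -  1)*74317^1 = -  222951/107078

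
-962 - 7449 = -8411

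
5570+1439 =7009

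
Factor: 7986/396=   121/6 = 2^( - 1)*3^( - 1 )*11^2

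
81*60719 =4918239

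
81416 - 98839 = -17423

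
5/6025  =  1/1205 = 0.00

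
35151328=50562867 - 15411539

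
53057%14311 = 10124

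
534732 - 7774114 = -7239382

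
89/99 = 89/99 = 0.90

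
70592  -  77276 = - 6684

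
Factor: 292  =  2^2*73^1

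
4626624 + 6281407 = 10908031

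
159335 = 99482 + 59853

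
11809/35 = 337 + 2/5 = 337.40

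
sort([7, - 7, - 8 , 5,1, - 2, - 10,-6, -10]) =[ -10, - 10, - 8, - 7,-6,  -  2,1 , 5 , 7]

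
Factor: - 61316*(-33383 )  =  2046912028 = 2^2*7^1*19^1 * 251^1*15329^1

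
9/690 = 3/230 = 0.01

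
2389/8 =298 + 5/8=298.62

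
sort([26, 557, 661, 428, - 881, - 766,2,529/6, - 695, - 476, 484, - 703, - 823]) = [ - 881, - 823 , - 766, - 703,-695, - 476,2, 26, 529/6,428 , 484,557,661 ]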